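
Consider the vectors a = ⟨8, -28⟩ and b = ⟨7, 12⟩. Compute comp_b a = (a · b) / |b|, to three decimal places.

a · b = 8·7 + (-28)·12 = 56 - 336 = -280
|b| = √(49 + 144) = √193 ≈ 13.8924
comp_b a = -280 / √193 ≈ -20.155

-20.155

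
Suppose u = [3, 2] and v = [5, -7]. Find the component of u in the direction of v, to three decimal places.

0.116

u · v = 3·5 + 2·(-7) = 15 - 14 = 1
|v| = √(25 + 49) = √74 ≈ 8.6023
comp_v u = 1 / √74 ≈ 0.116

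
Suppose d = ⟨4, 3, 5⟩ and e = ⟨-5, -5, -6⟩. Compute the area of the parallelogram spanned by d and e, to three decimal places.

8.660

i: 3·(-6) - 5·(-5) = -18 - (-25) = 7
j: 5·(-5) - 4·(-6) = -25 - (-24) = -1
k: 4·(-5) - 3·(-5) = -20 - (-15) = -5
d × e = (7, -1, -5)
|d × e| = √(7² + (-1)² + (-5)²) = √75 ≈ 8.6603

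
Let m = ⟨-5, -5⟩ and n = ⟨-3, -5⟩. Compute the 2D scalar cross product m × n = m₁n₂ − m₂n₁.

(-5)·(-5) - (-5)·(-3) = 25 - 15 = 10

10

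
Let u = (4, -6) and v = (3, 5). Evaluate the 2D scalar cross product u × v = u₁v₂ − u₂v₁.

4·5 - (-6)·3 = 20 - (-18) = 38

38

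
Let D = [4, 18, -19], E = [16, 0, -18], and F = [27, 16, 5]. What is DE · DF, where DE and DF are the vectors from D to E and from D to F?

336

DE = E − D = (12, -18, 1)
DF = F − D = (23, -2, 24)
DE · DF = 12·23 + (-18)·(-2) + 1·24 = 276 + 36 + 24 = 336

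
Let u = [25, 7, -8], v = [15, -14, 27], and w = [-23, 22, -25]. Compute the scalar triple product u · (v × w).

v × w:
i: (-14)·(-25) - 27·22 = 350 - 594 = -244
j: 27·(-23) - 15·(-25) = -621 - (-375) = -246
k: 15·22 - (-14)·(-23) = 330 - 322 = 8
v × w = (-244, -246, 8)
u · (v × w) = 25·(-244) + 7·(-246) + (-8)·8 = -6100 - 1722 - 64 = -7886

-7886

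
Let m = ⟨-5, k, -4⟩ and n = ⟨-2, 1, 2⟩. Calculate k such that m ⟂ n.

-2

m · n = (-5)·(-2) + k·1 + (-4)·2 = 2 + 1k
Set equal to 0: 1k = -2, so k = -2.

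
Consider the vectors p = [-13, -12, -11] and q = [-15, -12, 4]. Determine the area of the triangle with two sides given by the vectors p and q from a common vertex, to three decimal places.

i: (-12)·4 - (-11)·(-12) = -48 - 132 = -180
j: (-11)·(-15) - (-13)·4 = 165 - (-52) = 217
k: (-13)·(-12) - (-12)·(-15) = 156 - 180 = -24
p × q = (-180, 217, -24)
|p × q| = √((-180)² + 217² + (-24)²) = √80065 ≈ 282.9576
area = ½ · 282.9576 ≈ 141.479

141.479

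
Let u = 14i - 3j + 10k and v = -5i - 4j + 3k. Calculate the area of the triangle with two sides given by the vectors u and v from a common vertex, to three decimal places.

i: (-3)·3 - 10·(-4) = -9 - (-40) = 31
j: 10·(-5) - 14·3 = -50 - 42 = -92
k: 14·(-4) - (-3)·(-5) = -56 - 15 = -71
u × v = (31, -92, -71)
|u × v| = √(31² + (-92)² + (-71)²) = √14466 ≈ 120.2747
area = ½ · 120.2747 ≈ 60.137

60.137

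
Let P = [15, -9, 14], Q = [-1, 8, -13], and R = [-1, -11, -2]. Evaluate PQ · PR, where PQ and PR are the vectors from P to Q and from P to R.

PQ = Q − P = (-16, 17, -27)
PR = R − P = (-16, -2, -16)
PQ · PR = (-16)·(-16) + 17·(-2) + (-27)·(-16) = 256 - 34 + 432 = 654

654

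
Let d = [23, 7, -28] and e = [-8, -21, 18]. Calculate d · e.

-835

d · e = 23·(-8) + 7·(-21) + (-28)·18 = -184 - 147 - 504 = -835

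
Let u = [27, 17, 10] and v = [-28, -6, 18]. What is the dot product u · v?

-678

u · v = 27·(-28) + 17·(-6) + 10·18 = -756 - 102 + 180 = -678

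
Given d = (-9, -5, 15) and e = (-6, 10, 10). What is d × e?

i: (-5)·10 - 15·10 = -50 - 150 = -200
j: 15·(-6) - (-9)·10 = -90 - (-90) = 0
k: (-9)·10 - (-5)·(-6) = -90 - 30 = -120
d × e = (-200, 0, -120)

(-200, 0, -120)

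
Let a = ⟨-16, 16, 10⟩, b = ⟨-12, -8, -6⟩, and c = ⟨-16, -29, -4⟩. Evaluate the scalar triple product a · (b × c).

5240

b × c:
i: (-8)·(-4) - (-6)·(-29) = 32 - 174 = -142
j: (-6)·(-16) - (-12)·(-4) = 96 - 48 = 48
k: (-12)·(-29) - (-8)·(-16) = 348 - 128 = 220
b × c = (-142, 48, 220)
a · (b × c) = (-16)·(-142) + 16·48 + 10·220 = 2272 + 768 + 2200 = 5240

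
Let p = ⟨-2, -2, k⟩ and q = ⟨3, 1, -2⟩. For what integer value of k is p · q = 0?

-4

p · q = (-2)·3 + (-2)·1 + k·(-2) = -8 - 2k
Set equal to 0: -2k = 8, so k = -4.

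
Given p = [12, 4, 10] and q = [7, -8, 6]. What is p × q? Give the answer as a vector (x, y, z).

i: 4·6 - 10·(-8) = 24 - (-80) = 104
j: 10·7 - 12·6 = 70 - 72 = -2
k: 12·(-8) - 4·7 = -96 - 28 = -124
p × q = (104, -2, -124)

(104, -2, -124)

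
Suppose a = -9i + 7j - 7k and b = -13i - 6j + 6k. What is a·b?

a · b = (-9)·(-13) + 7·(-6) + (-7)·6 = 117 - 42 - 42 = 33

33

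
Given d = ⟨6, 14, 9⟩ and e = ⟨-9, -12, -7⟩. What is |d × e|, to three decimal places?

i: 14·(-7) - 9·(-12) = -98 - (-108) = 10
j: 9·(-9) - 6·(-7) = -81 - (-42) = -39
k: 6·(-12) - 14·(-9) = -72 - (-126) = 54
d × e = (10, -39, 54)
|d × e| = √(10² + (-39)² + 54²) = √4537 ≈ 67.3573

67.357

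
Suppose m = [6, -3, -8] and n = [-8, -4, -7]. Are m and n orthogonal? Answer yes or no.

no

m · n = 6·(-8) + (-3)·(-4) + (-8)·(-7) = -48 + 12 + 56 = 20
Nonzero, so the vectors are not orthogonal.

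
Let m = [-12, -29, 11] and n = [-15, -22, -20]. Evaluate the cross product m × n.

(822, -405, -171)

i: (-29)·(-20) - 11·(-22) = 580 - (-242) = 822
j: 11·(-15) - (-12)·(-20) = -165 - 240 = -405
k: (-12)·(-22) - (-29)·(-15) = 264 - 435 = -171
m × n = (822, -405, -171)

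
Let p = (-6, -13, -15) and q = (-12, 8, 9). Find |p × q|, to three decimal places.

i: (-13)·9 - (-15)·8 = -117 - (-120) = 3
j: (-15)·(-12) - (-6)·9 = 180 - (-54) = 234
k: (-6)·8 - (-13)·(-12) = -48 - 156 = -204
p × q = (3, 234, -204)
|p × q| = √(3² + 234² + (-204)²) = √96381 ≈ 310.4529

310.453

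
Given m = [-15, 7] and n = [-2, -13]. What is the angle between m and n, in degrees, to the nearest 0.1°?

106.3

m · n = (-15)·(-2) + 7·(-13) = 30 - 91 = -61
|m|² = 225 + 49 = 274,  |m| = √274 ≈ 16.552945
|n|² = 4 + 169 = 173,  |n| = √173 ≈ 13.152946
cos θ = -61 / (16.552945 · 13.152946) ≈ -0.28018
θ = arccos(-0.28018) ≈ 106.3°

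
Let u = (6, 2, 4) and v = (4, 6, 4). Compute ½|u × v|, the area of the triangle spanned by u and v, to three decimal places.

16.613

i: 2·4 - 4·6 = 8 - 24 = -16
j: 4·4 - 6·4 = 16 - 24 = -8
k: 6·6 - 2·4 = 36 - 8 = 28
u × v = (-16, -8, 28)
|u × v| = √((-16)² + (-8)² + 28²) = √1104 ≈ 33.2265
area = ½ · 33.2265 ≈ 16.613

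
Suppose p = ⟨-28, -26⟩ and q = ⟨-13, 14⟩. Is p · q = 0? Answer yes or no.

yes

p · q = (-28)·(-13) + (-26)·14 = 364 - 364 = 0
Zero, so the vectors are orthogonal.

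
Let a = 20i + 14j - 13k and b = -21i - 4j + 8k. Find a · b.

a · b = 20·(-21) + 14·(-4) + (-13)·8 = -420 - 56 - 104 = -580

-580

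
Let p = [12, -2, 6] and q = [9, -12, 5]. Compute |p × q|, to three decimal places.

i: (-2)·5 - 6·(-12) = -10 - (-72) = 62
j: 6·9 - 12·5 = 54 - 60 = -6
k: 12·(-12) - (-2)·9 = -144 - (-18) = -126
p × q = (62, -6, -126)
|p × q| = √(62² + (-6)² + (-126)²) = √19756 ≈ 140.5560

140.556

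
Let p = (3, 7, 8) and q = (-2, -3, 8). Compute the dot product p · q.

37

p · q = 3·(-2) + 7·(-3) + 8·8 = -6 - 21 + 64 = 37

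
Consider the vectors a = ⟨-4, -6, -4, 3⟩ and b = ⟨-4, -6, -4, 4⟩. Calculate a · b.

a · b = (-4)·(-4) + (-6)·(-6) + (-4)·(-4) + 3·4 = 16 + 36 + 16 + 12 = 80

80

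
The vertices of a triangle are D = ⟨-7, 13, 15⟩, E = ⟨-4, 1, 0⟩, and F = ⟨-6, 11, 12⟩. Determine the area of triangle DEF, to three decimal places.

DE = (3, -12, -15),  DF = (1, -2, -3)
i: (-12)·(-3) - (-15)·(-2) = 36 - 30 = 6
j: (-15)·1 - 3·(-3) = -15 - (-9) = -6
k: 3·(-2) - (-12)·1 = -6 - (-12) = 6
DE × DF = (6, -6, 6)
|DE × DF| = √108 ≈ 10.3923
area = ½ · 10.3923 ≈ 5.196

5.196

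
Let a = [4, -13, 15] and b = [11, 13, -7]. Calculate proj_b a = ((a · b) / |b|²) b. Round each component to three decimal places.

a · b = 4·11 + (-13)·13 + 15·(-7) = 44 - 169 - 105 = -230
|b|² = 121 + 169 + 49 = 339
proj_b a = (-230/339) · (11, 13, -7) ≈ (-7.463, -8.820, 4.749)

(-7.463, -8.820, 4.749)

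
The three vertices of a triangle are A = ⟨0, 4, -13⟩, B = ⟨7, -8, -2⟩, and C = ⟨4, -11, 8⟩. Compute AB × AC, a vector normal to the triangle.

AB = (7, -12, 11)
AC = (4, -15, 21)
i: (-12)·21 - 11·(-15) = -252 - (-165) = -87
j: 11·4 - 7·21 = 44 - 147 = -103
k: 7·(-15) - (-12)·4 = -105 - (-48) = -57
AB × AC = (-87, -103, -57)

(-87, -103, -57)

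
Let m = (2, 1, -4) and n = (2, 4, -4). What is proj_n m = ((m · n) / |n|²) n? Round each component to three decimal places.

m · n = 2·2 + 1·4 + (-4)·(-4) = 4 + 4 + 16 = 24
|n|² = 4 + 16 + 16 = 36
proj_n m = (24/36) · (2, 4, -4) ≈ (1.333, 2.667, -2.667)

(1.333, 2.667, -2.667)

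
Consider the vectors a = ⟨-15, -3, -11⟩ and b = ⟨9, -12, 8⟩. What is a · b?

-187

a · b = (-15)·9 + (-3)·(-12) + (-11)·8 = -135 + 36 - 88 = -187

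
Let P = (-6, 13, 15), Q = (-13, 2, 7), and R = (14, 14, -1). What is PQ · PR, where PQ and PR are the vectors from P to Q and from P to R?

PQ = Q − P = (-7, -11, -8)
PR = R − P = (20, 1, -16)
PQ · PR = (-7)·20 + (-11)·1 + (-8)·(-16) = -140 - 11 + 128 = -23

-23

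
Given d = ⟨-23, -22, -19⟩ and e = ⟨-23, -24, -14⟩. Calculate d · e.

1323

d · e = (-23)·(-23) + (-22)·(-24) + (-19)·(-14) = 529 + 528 + 266 = 1323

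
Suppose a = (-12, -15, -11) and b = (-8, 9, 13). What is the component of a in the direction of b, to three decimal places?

-10.271

a · b = (-12)·(-8) + (-15)·9 + (-11)·13 = 96 - 135 - 143 = -182
|b| = √(64 + 81 + 169) = √314 ≈ 17.7200
comp_b a = -182 / √314 ≈ -10.271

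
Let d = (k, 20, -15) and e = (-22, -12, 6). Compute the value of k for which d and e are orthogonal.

d · e = k·(-22) + 20·(-12) + (-15)·6 = -330 - 22k
Set equal to 0: -22k = 330, so k = -15.

-15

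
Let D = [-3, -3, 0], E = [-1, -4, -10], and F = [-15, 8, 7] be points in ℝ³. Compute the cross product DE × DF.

DE = (2, -1, -10)
DF = (-12, 11, 7)
i: (-1)·7 - (-10)·11 = -7 - (-110) = 103
j: (-10)·(-12) - 2·7 = 120 - 14 = 106
k: 2·11 - (-1)·(-12) = 22 - 12 = 10
DE × DF = (103, 106, 10)

(103, 106, 10)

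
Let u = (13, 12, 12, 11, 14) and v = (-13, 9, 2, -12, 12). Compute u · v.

-1

u · v = 13·(-13) + 12·9 + 12·2 + 11·(-12) + 14·12 = -169 + 108 + 24 - 132 + 168 = -1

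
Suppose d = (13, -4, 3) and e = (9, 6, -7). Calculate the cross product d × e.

(10, 118, 114)

i: (-4)·(-7) - 3·6 = 28 - 18 = 10
j: 3·9 - 13·(-7) = 27 - (-91) = 118
k: 13·6 - (-4)·9 = 78 - (-36) = 114
d × e = (10, 118, 114)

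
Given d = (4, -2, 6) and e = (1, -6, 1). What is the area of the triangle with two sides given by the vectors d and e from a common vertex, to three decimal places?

20.273

i: (-2)·1 - 6·(-6) = -2 - (-36) = 34
j: 6·1 - 4·1 = 6 - 4 = 2
k: 4·(-6) - (-2)·1 = -24 - (-2) = -22
d × e = (34, 2, -22)
|d × e| = √(34² + 2² + (-22)²) = √1644 ≈ 40.5463
area = ½ · 40.5463 ≈ 20.273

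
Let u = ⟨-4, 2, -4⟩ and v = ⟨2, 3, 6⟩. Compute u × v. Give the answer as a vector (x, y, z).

(24, 16, -16)

i: 2·6 - (-4)·3 = 12 - (-12) = 24
j: (-4)·2 - (-4)·6 = -8 - (-24) = 16
k: (-4)·3 - 2·2 = -12 - 4 = -16
u × v = (24, 16, -16)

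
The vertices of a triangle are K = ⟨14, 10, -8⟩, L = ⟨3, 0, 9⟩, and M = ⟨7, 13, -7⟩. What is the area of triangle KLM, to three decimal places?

80.613

KL = (-11, -10, 17),  KM = (-7, 3, 1)
i: (-10)·1 - 17·3 = -10 - 51 = -61
j: 17·(-7) - (-11)·1 = -119 - (-11) = -108
k: (-11)·3 - (-10)·(-7) = -33 - 70 = -103
KL × KM = (-61, -108, -103)
|KL × KM| = √25994 ≈ 161.2265
area = ½ · 161.2265 ≈ 80.613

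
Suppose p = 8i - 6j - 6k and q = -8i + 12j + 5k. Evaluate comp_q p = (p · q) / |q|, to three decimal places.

p · q = 8·(-8) + (-6)·12 + (-6)·5 = -64 - 72 - 30 = -166
|q| = √(64 + 144 + 25) = √233 ≈ 15.2643
comp_q p = -166 / √233 ≈ -10.875

-10.875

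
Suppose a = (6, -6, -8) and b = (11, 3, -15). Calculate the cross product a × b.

i: (-6)·(-15) - (-8)·3 = 90 - (-24) = 114
j: (-8)·11 - 6·(-15) = -88 - (-90) = 2
k: 6·3 - (-6)·11 = 18 - (-66) = 84
a × b = (114, 2, 84)

(114, 2, 84)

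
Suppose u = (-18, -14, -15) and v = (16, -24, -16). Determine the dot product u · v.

288

u · v = (-18)·16 + (-14)·(-24) + (-15)·(-16) = -288 + 336 + 240 = 288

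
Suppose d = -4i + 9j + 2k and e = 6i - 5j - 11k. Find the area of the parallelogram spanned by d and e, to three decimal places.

i: 9·(-11) - 2·(-5) = -99 - (-10) = -89
j: 2·6 - (-4)·(-11) = 12 - 44 = -32
k: (-4)·(-5) - 9·6 = 20 - 54 = -34
d × e = (-89, -32, -34)
|d × e| = √((-89)² + (-32)² + (-34)²) = √10101 ≈ 100.5037

100.504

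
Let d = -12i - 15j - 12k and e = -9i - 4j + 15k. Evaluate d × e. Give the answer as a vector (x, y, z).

i: (-15)·15 - (-12)·(-4) = -225 - 48 = -273
j: (-12)·(-9) - (-12)·15 = 108 - (-180) = 288
k: (-12)·(-4) - (-15)·(-9) = 48 - 135 = -87
d × e = (-273, 288, -87)

(-273, 288, -87)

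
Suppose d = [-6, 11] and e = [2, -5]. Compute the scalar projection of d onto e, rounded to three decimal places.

d · e = (-6)·2 + 11·(-5) = -12 - 55 = -67
|e| = √(4 + 25) = √29 ≈ 5.3852
comp_e d = -67 / √29 ≈ -12.442

-12.442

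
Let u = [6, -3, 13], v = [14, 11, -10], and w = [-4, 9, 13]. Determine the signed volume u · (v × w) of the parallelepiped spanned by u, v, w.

4034

v × w:
i: 11·13 - (-10)·9 = 143 - (-90) = 233
j: (-10)·(-4) - 14·13 = 40 - 182 = -142
k: 14·9 - 11·(-4) = 126 - (-44) = 170
v × w = (233, -142, 170)
u · (v × w) = 6·233 + (-3)·(-142) + 13·170 = 1398 + 426 + 2210 = 4034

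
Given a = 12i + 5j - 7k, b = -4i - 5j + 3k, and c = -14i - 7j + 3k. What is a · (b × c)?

b × c:
i: (-5)·3 - 3·(-7) = -15 - (-21) = 6
j: 3·(-14) - (-4)·3 = -42 - (-12) = -30
k: (-4)·(-7) - (-5)·(-14) = 28 - 70 = -42
b × c = (6, -30, -42)
a · (b × c) = 12·6 + 5·(-30) + (-7)·(-42) = 72 - 150 + 294 = 216

216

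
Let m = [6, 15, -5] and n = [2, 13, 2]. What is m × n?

(95, -22, 48)

i: 15·2 - (-5)·13 = 30 - (-65) = 95
j: (-5)·2 - 6·2 = -10 - 12 = -22
k: 6·13 - 15·2 = 78 - 30 = 48
m × n = (95, -22, 48)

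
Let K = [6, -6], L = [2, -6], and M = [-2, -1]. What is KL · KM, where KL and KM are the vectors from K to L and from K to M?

32

KL = L − K = (-4, 0)
KM = M − K = (-8, 5)
KL · KM = (-4)·(-8) + 0·5 = 32 + 0 = 32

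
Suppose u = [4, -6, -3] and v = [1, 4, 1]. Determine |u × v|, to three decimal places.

i: (-6)·1 - (-3)·4 = -6 - (-12) = 6
j: (-3)·1 - 4·1 = -3 - 4 = -7
k: 4·4 - (-6)·1 = 16 - (-6) = 22
u × v = (6, -7, 22)
|u × v| = √(6² + (-7)² + 22²) = √569 ≈ 23.8537

23.854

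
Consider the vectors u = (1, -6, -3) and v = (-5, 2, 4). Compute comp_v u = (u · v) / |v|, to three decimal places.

-4.323

u · v = 1·(-5) + (-6)·2 + (-3)·4 = -5 - 12 - 12 = -29
|v| = √(25 + 4 + 16) = √45 ≈ 6.7082
comp_v u = -29 / √45 ≈ -4.323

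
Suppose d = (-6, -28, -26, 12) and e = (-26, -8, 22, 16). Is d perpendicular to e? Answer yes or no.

d · e = (-6)·(-26) + (-28)·(-8) + (-26)·22 + 12·16 = 156 + 224 - 572 + 192 = 0
Zero, so the vectors are orthogonal.

yes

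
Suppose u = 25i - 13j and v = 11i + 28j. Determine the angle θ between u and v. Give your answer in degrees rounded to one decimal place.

u · v = 25·11 + (-13)·28 = 275 - 364 = -89
|u|² = 625 + 169 = 794,  |u| = √794 ≈ 28.178006
|v|² = 121 + 784 = 905,  |v| = √905 ≈ 30.083218
cos θ = -89 / (28.178006 · 30.083218) ≈ -0.10499
θ = arccos(-0.10499) ≈ 96.0°

96.0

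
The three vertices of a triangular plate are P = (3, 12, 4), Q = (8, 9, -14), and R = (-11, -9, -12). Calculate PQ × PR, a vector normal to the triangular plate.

PQ = (5, -3, -18)
PR = (-14, -21, -16)
i: (-3)·(-16) - (-18)·(-21) = 48 - 378 = -330
j: (-18)·(-14) - 5·(-16) = 252 - (-80) = 332
k: 5·(-21) - (-3)·(-14) = -105 - 42 = -147
PQ × PR = (-330, 332, -147)

(-330, 332, -147)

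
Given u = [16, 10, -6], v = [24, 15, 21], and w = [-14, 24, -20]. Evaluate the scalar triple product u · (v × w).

v × w:
i: 15·(-20) - 21·24 = -300 - 504 = -804
j: 21·(-14) - 24·(-20) = -294 - (-480) = 186
k: 24·24 - 15·(-14) = 576 - (-210) = 786
v × w = (-804, 186, 786)
u · (v × w) = 16·(-804) + 10·186 + (-6)·786 = -12864 + 1860 - 4716 = -15720

-15720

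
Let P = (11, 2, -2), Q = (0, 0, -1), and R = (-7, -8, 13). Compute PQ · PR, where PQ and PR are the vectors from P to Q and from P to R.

233

PQ = Q − P = (-11, -2, 1)
PR = R − P = (-18, -10, 15)
PQ · PR = (-11)·(-18) + (-2)·(-10) + 1·15 = 198 + 20 + 15 = 233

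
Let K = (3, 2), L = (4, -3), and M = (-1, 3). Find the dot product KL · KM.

KL = L − K = (1, -5)
KM = M − K = (-4, 1)
KL · KM = 1·(-4) + (-5)·1 = -4 - 5 = -9

-9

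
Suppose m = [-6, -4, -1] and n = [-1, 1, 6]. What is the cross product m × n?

(-23, 37, -10)

i: (-4)·6 - (-1)·1 = -24 - (-1) = -23
j: (-1)·(-1) - (-6)·6 = 1 - (-36) = 37
k: (-6)·1 - (-4)·(-1) = -6 - 4 = -10
m × n = (-23, 37, -10)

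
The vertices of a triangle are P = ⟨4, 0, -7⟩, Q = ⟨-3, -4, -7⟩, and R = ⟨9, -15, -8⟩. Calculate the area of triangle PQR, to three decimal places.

62.630

PQ = (-7, -4, 0),  PR = (5, -15, -1)
i: (-4)·(-1) - 0·(-15) = 4 - 0 = 4
j: 0·5 - (-7)·(-1) = 0 - 7 = -7
k: (-7)·(-15) - (-4)·5 = 105 - (-20) = 125
PQ × PR = (4, -7, 125)
|PQ × PR| = √15690 ≈ 125.2597
area = ½ · 125.2597 ≈ 62.630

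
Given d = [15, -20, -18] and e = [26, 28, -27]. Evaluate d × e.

(1044, -63, 940)

i: (-20)·(-27) - (-18)·28 = 540 - (-504) = 1044
j: (-18)·26 - 15·(-27) = -468 - (-405) = -63
k: 15·28 - (-20)·26 = 420 - (-520) = 940
d × e = (1044, -63, 940)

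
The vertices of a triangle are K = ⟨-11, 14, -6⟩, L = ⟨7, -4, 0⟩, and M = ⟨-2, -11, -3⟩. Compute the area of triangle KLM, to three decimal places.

KL = (18, -18, 6),  KM = (9, -25, 3)
i: (-18)·3 - 6·(-25) = -54 - (-150) = 96
j: 6·9 - 18·3 = 54 - 54 = 0
k: 18·(-25) - (-18)·9 = -450 - (-162) = -288
KL × KM = (96, 0, -288)
|KL × KM| = √92160 ≈ 303.5787
area = ½ · 303.5787 ≈ 151.789

151.789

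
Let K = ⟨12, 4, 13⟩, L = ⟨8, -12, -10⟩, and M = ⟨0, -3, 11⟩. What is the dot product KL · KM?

206

KL = L − K = (-4, -16, -23)
KM = M − K = (-12, -7, -2)
KL · KM = (-4)·(-12) + (-16)·(-7) + (-23)·(-2) = 48 + 112 + 46 = 206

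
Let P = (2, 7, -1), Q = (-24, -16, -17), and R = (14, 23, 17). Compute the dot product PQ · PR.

-968

PQ = Q − P = (-26, -23, -16)
PR = R − P = (12, 16, 18)
PQ · PR = (-26)·12 + (-23)·16 + (-16)·18 = -312 - 368 - 288 = -968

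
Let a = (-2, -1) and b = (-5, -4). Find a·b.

14

a · b = (-2)·(-5) + (-1)·(-4) = 10 + 4 = 14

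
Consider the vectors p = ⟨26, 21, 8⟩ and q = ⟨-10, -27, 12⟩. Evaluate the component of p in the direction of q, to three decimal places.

-23.435

p · q = 26·(-10) + 21·(-27) + 8·12 = -260 - 567 + 96 = -731
|q| = √(100 + 729 + 144) = √973 ≈ 31.1929
comp_q p = -731 / √973 ≈ -23.435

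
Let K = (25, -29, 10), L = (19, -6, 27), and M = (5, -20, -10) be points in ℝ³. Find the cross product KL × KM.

(-613, -460, 406)

KL = (-6, 23, 17)
KM = (-20, 9, -20)
i: 23·(-20) - 17·9 = -460 - 153 = -613
j: 17·(-20) - (-6)·(-20) = -340 - 120 = -460
k: (-6)·9 - 23·(-20) = -54 - (-460) = 406
KL × KM = (-613, -460, 406)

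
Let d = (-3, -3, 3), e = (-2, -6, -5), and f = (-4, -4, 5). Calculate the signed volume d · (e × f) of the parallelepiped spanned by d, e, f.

e × f:
i: (-6)·5 - (-5)·(-4) = -30 - 20 = -50
j: (-5)·(-4) - (-2)·5 = 20 - (-10) = 30
k: (-2)·(-4) - (-6)·(-4) = 8 - 24 = -16
e × f = (-50, 30, -16)
d · (e × f) = (-3)·(-50) + (-3)·30 + 3·(-16) = 150 - 90 - 48 = 12

12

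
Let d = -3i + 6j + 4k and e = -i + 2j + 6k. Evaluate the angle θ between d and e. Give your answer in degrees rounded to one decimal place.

38.8

d · e = (-3)·(-1) + 6·2 + 4·6 = 3 + 12 + 24 = 39
|d|² = 9 + 36 + 16 = 61,  |d| = √61 ≈ 7.810250
|e|² = 1 + 4 + 36 = 41,  |e| = √41 ≈ 6.403124
cos θ = 39 / (7.810250 · 6.403124) ≈ 0.77984
θ = arccos(0.77984) ≈ 38.8°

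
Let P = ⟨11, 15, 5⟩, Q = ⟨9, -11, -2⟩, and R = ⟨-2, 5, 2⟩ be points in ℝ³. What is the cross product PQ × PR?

(8, 85, -318)

PQ = (-2, -26, -7)
PR = (-13, -10, -3)
i: (-26)·(-3) - (-7)·(-10) = 78 - 70 = 8
j: (-7)·(-13) - (-2)·(-3) = 91 - 6 = 85
k: (-2)·(-10) - (-26)·(-13) = 20 - 338 = -318
PQ × PR = (8, 85, -318)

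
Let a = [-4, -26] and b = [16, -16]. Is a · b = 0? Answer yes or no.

no

a · b = (-4)·16 + (-26)·(-16) = -64 + 416 = 352
Nonzero, so the vectors are not orthogonal.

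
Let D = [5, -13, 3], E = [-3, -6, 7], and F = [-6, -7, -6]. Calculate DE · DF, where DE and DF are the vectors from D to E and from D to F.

94

DE = E − D = (-8, 7, 4)
DF = F − D = (-11, 6, -9)
DE · DF = (-8)·(-11) + 7·6 + 4·(-9) = 88 + 42 - 36 = 94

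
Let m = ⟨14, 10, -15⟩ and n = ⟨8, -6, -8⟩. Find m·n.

m · n = 14·8 + 10·(-6) + (-15)·(-8) = 112 - 60 + 120 = 172

172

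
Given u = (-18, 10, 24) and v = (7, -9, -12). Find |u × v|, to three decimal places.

141.365

i: 10·(-12) - 24·(-9) = -120 - (-216) = 96
j: 24·7 - (-18)·(-12) = 168 - 216 = -48
k: (-18)·(-9) - 10·7 = 162 - 70 = 92
u × v = (96, -48, 92)
|u × v| = √(96² + (-48)² + 92²) = √19984 ≈ 141.3648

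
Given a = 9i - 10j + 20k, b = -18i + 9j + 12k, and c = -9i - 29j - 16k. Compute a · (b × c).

b × c:
i: 9·(-16) - 12·(-29) = -144 - (-348) = 204
j: 12·(-9) - (-18)·(-16) = -108 - 288 = -396
k: (-18)·(-29) - 9·(-9) = 522 - (-81) = 603
b × c = (204, -396, 603)
a · (b × c) = 9·204 + (-10)·(-396) + 20·603 = 1836 + 3960 + 12060 = 17856

17856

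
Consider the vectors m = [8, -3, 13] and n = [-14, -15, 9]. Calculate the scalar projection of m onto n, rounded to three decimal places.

m · n = 8·(-14) + (-3)·(-15) + 13·9 = -112 + 45 + 117 = 50
|n| = √(196 + 225 + 81) = √502 ≈ 22.4054
comp_n m = 50 / √502 ≈ 2.232

2.232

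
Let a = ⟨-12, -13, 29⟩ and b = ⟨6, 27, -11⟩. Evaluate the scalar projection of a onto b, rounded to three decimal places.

a · b = (-12)·6 + (-13)·27 + 29·(-11) = -72 - 351 - 319 = -742
|b| = √(36 + 729 + 121) = √886 ≈ 29.7658
comp_b a = -742 / √886 ≈ -24.928

-24.928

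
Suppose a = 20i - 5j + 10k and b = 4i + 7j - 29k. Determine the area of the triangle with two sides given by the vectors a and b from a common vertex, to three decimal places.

322.345

i: (-5)·(-29) - 10·7 = 145 - 70 = 75
j: 10·4 - 20·(-29) = 40 - (-580) = 620
k: 20·7 - (-5)·4 = 140 - (-20) = 160
a × b = (75, 620, 160)
|a × b| = √(75² + 620² + 160²) = √415625 ≈ 644.6898
area = ½ · 644.6898 ≈ 322.345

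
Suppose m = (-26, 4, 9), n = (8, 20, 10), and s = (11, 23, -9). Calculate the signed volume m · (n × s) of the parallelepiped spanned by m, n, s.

n × s:
i: 20·(-9) - 10·23 = -180 - 230 = -410
j: 10·11 - 8·(-9) = 110 - (-72) = 182
k: 8·23 - 20·11 = 184 - 220 = -36
n × s = (-410, 182, -36)
m · (n × s) = (-26)·(-410) + 4·182 + 9·(-36) = 10660 + 728 - 324 = 11064

11064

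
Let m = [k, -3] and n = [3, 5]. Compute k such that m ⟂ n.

5

m · n = k·3 + (-3)·5 = -15 + 3k
Set equal to 0: 3k = 15, so k = 5.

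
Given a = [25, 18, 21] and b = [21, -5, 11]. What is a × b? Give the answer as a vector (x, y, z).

(303, 166, -503)

i: 18·11 - 21·(-5) = 198 - (-105) = 303
j: 21·21 - 25·11 = 441 - 275 = 166
k: 25·(-5) - 18·21 = -125 - 378 = -503
a × b = (303, 166, -503)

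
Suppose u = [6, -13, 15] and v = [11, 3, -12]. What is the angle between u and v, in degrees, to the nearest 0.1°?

u · v = 6·11 + (-13)·3 + 15·(-12) = 66 - 39 - 180 = -153
|u|² = 36 + 169 + 225 = 430,  |u| = √430 ≈ 20.736441
|v|² = 121 + 9 + 144 = 274,  |v| = √274 ≈ 16.552945
cos θ = -153 / (20.736441 · 16.552945) ≈ -0.44574
θ = arccos(-0.44574) ≈ 116.5°

116.5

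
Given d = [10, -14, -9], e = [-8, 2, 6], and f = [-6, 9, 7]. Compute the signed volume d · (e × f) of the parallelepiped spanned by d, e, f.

e × f:
i: 2·7 - 6·9 = 14 - 54 = -40
j: 6·(-6) - (-8)·7 = -36 - (-56) = 20
k: (-8)·9 - 2·(-6) = -72 - (-12) = -60
e × f = (-40, 20, -60)
d · (e × f) = 10·(-40) + (-14)·20 + (-9)·(-60) = -400 - 280 + 540 = -140

-140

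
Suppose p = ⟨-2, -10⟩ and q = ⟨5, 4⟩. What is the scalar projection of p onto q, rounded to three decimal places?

p · q = (-2)·5 + (-10)·4 = -10 - 40 = -50
|q| = √(25 + 16) = √41 ≈ 6.4031
comp_q p = -50 / √41 ≈ -7.809

-7.809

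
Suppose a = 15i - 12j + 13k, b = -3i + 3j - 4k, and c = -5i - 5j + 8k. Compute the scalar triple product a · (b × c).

b × c:
i: 3·8 - (-4)·(-5) = 24 - 20 = 4
j: (-4)·(-5) - (-3)·8 = 20 - (-24) = 44
k: (-3)·(-5) - 3·(-5) = 15 - (-15) = 30
b × c = (4, 44, 30)
a · (b × c) = 15·4 + (-12)·44 + 13·30 = 60 - 528 + 390 = -78

-78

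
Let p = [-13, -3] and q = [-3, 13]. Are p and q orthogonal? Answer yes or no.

p · q = (-13)·(-3) + (-3)·13 = 39 - 39 = 0
Zero, so the vectors are orthogonal.

yes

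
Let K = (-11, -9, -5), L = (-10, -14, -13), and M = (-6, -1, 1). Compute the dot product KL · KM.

-83

KL = L − K = (1, -5, -8)
KM = M − K = (5, 8, 6)
KL · KM = 1·5 + (-5)·8 + (-8)·6 = 5 - 40 - 48 = -83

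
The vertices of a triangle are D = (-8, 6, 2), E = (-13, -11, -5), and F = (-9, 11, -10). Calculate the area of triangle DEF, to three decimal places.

124.191

DE = (-5, -17, -7),  DF = (-1, 5, -12)
i: (-17)·(-12) - (-7)·5 = 204 - (-35) = 239
j: (-7)·(-1) - (-5)·(-12) = 7 - 60 = -53
k: (-5)·5 - (-17)·(-1) = -25 - 17 = -42
DE × DF = (239, -53, -42)
|DE × DF| = √61694 ≈ 248.3828
area = ½ · 248.3828 ≈ 124.191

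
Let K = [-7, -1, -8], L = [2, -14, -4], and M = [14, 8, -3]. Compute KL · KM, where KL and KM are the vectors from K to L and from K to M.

KL = L − K = (9, -13, 4)
KM = M − K = (21, 9, 5)
KL · KM = 9·21 + (-13)·9 + 4·5 = 189 - 117 + 20 = 92

92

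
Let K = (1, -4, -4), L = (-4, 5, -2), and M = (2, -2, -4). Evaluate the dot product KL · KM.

KL = L − K = (-5, 9, 2)
KM = M − K = (1, 2, 0)
KL · KM = (-5)·1 + 9·2 + 2·0 = -5 + 18 + 0 = 13

13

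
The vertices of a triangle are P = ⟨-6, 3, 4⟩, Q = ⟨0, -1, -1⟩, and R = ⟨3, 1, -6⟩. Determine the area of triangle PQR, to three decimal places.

20.622

PQ = (6, -4, -5),  PR = (9, -2, -10)
i: (-4)·(-10) - (-5)·(-2) = 40 - 10 = 30
j: (-5)·9 - 6·(-10) = -45 - (-60) = 15
k: 6·(-2) - (-4)·9 = -12 - (-36) = 24
PQ × PR = (30, 15, 24)
|PQ × PR| = √1701 ≈ 41.2432
area = ½ · 41.2432 ≈ 20.622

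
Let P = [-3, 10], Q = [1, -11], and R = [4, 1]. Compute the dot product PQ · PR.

PQ = Q − P = (4, -21)
PR = R − P = (7, -9)
PQ · PR = 4·7 + (-21)·(-9) = 28 + 189 = 217

217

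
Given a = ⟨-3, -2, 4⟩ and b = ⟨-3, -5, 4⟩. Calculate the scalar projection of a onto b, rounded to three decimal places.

4.950

a · b = (-3)·(-3) + (-2)·(-5) + 4·4 = 9 + 10 + 16 = 35
|b| = √(9 + 25 + 16) = √50 ≈ 7.0711
comp_b a = 35 / √50 ≈ 4.950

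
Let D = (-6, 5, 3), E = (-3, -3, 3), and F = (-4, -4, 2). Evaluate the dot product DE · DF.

78

DE = E − D = (3, -8, 0)
DF = F − D = (2, -9, -1)
DE · DF = 3·2 + (-8)·(-9) + 0·(-1) = 6 + 72 + 0 = 78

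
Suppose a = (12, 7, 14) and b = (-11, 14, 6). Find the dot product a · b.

50

a · b = 12·(-11) + 7·14 + 14·6 = -132 + 98 + 84 = 50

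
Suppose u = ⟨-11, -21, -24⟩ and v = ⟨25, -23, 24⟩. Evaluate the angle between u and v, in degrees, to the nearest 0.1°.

u · v = (-11)·25 + (-21)·(-23) + (-24)·24 = -275 + 483 - 576 = -368
|u|² = 121 + 441 + 576 = 1138,  |u| = √1138 ≈ 33.734256
|v|² = 625 + 529 + 576 = 1730,  |v| = √1730 ≈ 41.593269
cos θ = -368 / (33.734256 · 41.593269) ≈ -0.26227
θ = arccos(-0.26227) ≈ 105.2°

105.2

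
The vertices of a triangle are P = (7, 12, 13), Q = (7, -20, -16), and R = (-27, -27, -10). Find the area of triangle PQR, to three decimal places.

760.257

PQ = (0, -32, -29),  PR = (-34, -39, -23)
i: (-32)·(-23) - (-29)·(-39) = 736 - 1131 = -395
j: (-29)·(-34) - 0·(-23) = 986 - 0 = 986
k: 0·(-39) - (-32)·(-34) = 0 - 1088 = -1088
PQ × PR = (-395, 986, -1088)
|PQ × PR| = √2311965 ≈ 1520.5147
area = ½ · 1520.5147 ≈ 760.257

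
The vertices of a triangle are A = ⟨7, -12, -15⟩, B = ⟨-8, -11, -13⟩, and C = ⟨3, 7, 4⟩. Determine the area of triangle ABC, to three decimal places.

AB = (-15, 1, 2),  AC = (-4, 19, 19)
i: 1·19 - 2·19 = 19 - 38 = -19
j: 2·(-4) - (-15)·19 = -8 - (-285) = 277
k: (-15)·19 - 1·(-4) = -285 - (-4) = -281
AB × AC = (-19, 277, -281)
|AB × AC| = √156051 ≈ 395.0329
area = ½ · 395.0329 ≈ 197.516

197.516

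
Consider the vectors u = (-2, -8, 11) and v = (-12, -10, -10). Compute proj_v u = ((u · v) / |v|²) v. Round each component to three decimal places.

(0.209, 0.174, 0.174)

u · v = (-2)·(-12) + (-8)·(-10) + 11·(-10) = 24 + 80 - 110 = -6
|v|² = 144 + 100 + 100 = 344
proj_v u = (-6/344) · (-12, -10, -10) ≈ (0.209, 0.174, 0.174)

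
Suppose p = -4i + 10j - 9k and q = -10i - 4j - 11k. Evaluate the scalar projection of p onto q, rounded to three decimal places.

p · q = (-4)·(-10) + 10·(-4) + (-9)·(-11) = 40 - 40 + 99 = 99
|q| = √(100 + 16 + 121) = √237 ≈ 15.3948
comp_q p = 99 / √237 ≈ 6.431

6.431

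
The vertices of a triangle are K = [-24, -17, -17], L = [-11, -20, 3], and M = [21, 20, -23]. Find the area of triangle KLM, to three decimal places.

KL = (13, -3, 20),  KM = (45, 37, -6)
i: (-3)·(-6) - 20·37 = 18 - 740 = -722
j: 20·45 - 13·(-6) = 900 - (-78) = 978
k: 13·37 - (-3)·45 = 481 - (-135) = 616
KL × KM = (-722, 978, 616)
|KL × KM| = √1857224 ≈ 1362.8001
area = ½ · 1362.8001 ≈ 681.400

681.400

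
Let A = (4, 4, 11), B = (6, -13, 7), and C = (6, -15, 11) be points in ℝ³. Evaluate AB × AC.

AB = (2, -17, -4)
AC = (2, -19, 0)
i: (-17)·0 - (-4)·(-19) = 0 - 76 = -76
j: (-4)·2 - 2·0 = -8 - 0 = -8
k: 2·(-19) - (-17)·2 = -38 - (-34) = -4
AB × AC = (-76, -8, -4)

(-76, -8, -4)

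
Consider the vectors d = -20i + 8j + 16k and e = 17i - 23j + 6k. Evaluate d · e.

d · e = (-20)·17 + 8·(-23) + 16·6 = -340 - 184 + 96 = -428

-428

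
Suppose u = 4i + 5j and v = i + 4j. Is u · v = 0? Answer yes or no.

u · v = 4·1 + 5·4 = 4 + 20 = 24
Nonzero, so the vectors are not orthogonal.

no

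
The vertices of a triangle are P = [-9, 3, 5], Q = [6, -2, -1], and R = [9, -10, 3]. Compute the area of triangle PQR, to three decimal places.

PQ = (15, -5, -6),  PR = (18, -13, -2)
i: (-5)·(-2) - (-6)·(-13) = 10 - 78 = -68
j: (-6)·18 - 15·(-2) = -108 - (-30) = -78
k: 15·(-13) - (-5)·18 = -195 - (-90) = -105
PQ × PR = (-68, -78, -105)
|PQ × PR| = √21733 ≈ 147.4212
area = ½ · 147.4212 ≈ 73.711

73.711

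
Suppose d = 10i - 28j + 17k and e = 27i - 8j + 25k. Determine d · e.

919

d · e = 10·27 + (-28)·(-8) + 17·25 = 270 + 224 + 425 = 919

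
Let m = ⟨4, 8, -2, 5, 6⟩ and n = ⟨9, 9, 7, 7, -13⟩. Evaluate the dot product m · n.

51

m · n = 4·9 + 8·9 + (-2)·7 + 5·7 + 6·(-13) = 36 + 72 - 14 + 35 - 78 = 51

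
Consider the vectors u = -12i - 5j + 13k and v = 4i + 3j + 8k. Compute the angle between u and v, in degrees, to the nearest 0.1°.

u · v = (-12)·4 + (-5)·3 + 13·8 = -48 - 15 + 104 = 41
|u|² = 144 + 25 + 169 = 338,  |u| = √338 ≈ 18.384776
|v|² = 16 + 9 + 64 = 89,  |v| = √89 ≈ 9.433981
cos θ = 41 / (18.384776 · 9.433981) ≈ 0.23639
θ = arccos(0.23639) ≈ 76.3°

76.3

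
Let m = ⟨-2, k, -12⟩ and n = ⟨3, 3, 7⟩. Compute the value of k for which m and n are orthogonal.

30

m · n = (-2)·3 + k·3 + (-12)·7 = -90 + 3k
Set equal to 0: 3k = 90, so k = 30.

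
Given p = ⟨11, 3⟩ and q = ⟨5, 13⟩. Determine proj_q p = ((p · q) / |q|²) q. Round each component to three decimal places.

p · q = 11·5 + 3·13 = 55 + 39 = 94
|q|² = 25 + 169 = 194
proj_q p = (94/194) · (5, 13) ≈ (2.423, 6.299)

(2.423, 6.299)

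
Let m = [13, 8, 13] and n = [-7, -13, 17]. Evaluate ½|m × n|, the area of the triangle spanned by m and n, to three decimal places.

225.354

i: 8·17 - 13·(-13) = 136 - (-169) = 305
j: 13·(-7) - 13·17 = -91 - 221 = -312
k: 13·(-13) - 8·(-7) = -169 - (-56) = -113
m × n = (305, -312, -113)
|m × n| = √(305² + (-312)² + (-113)²) = √203138 ≈ 450.7083
area = ½ · 450.7083 ≈ 225.354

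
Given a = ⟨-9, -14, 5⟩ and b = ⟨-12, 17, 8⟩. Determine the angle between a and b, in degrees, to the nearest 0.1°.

a · b = (-9)·(-12) + (-14)·17 + 5·8 = 108 - 238 + 40 = -90
|a|² = 81 + 196 + 25 = 302,  |a| = √302 ≈ 17.378147
|b|² = 144 + 289 + 64 = 497,  |b| = √497 ≈ 22.293497
cos θ = -90 / (17.378147 · 22.293497) ≈ -0.23231
θ = arccos(-0.23231) ≈ 103.4°

103.4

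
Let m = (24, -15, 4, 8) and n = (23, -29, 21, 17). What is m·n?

m · n = 24·23 + (-15)·(-29) + 4·21 + 8·17 = 552 + 435 + 84 + 136 = 1207

1207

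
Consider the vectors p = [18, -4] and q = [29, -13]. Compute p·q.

p · q = 18·29 + (-4)·(-13) = 522 + 52 = 574

574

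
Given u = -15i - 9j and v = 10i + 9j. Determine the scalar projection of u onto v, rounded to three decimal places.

u · v = (-15)·10 + (-9)·9 = -150 - 81 = -231
|v| = √(100 + 81) = √181 ≈ 13.4536
comp_v u = -231 / √181 ≈ -17.170

-17.170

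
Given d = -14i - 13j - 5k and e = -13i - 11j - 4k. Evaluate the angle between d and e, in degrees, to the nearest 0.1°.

2.9

d · e = (-14)·(-13) + (-13)·(-11) + (-5)·(-4) = 182 + 143 + 20 = 345
|d|² = 196 + 169 + 25 = 390,  |d| = √390 ≈ 19.748418
|e|² = 169 + 121 + 16 = 306,  |e| = √306 ≈ 17.492856
cos θ = 345 / (19.748418 · 17.492856) ≈ 0.99868
θ = arccos(0.99868) ≈ 2.9°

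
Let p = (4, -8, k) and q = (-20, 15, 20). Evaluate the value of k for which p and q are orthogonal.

10

p · q = 4·(-20) + (-8)·15 + k·20 = -200 + 20k
Set equal to 0: 20k = 200, so k = 10.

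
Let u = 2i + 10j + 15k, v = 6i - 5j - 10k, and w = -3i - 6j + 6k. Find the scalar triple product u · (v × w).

v × w:
i: (-5)·6 - (-10)·(-6) = -30 - 60 = -90
j: (-10)·(-3) - 6·6 = 30 - 36 = -6
k: 6·(-6) - (-5)·(-3) = -36 - 15 = -51
v × w = (-90, -6, -51)
u · (v × w) = 2·(-90) + 10·(-6) + 15·(-51) = -180 - 60 - 765 = -1005

-1005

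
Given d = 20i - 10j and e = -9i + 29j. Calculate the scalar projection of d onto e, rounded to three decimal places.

d · e = 20·(-9) + (-10)·29 = -180 - 290 = -470
|e| = √(81 + 841) = √922 ≈ 30.3645
comp_e d = -470 / √922 ≈ -15.479

-15.479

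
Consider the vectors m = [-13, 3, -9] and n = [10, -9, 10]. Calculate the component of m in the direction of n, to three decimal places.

-14.735

m · n = (-13)·10 + 3·(-9) + (-9)·10 = -130 - 27 - 90 = -247
|n| = √(100 + 81 + 100) = √281 ≈ 16.7631
comp_n m = -247 / √281 ≈ -14.735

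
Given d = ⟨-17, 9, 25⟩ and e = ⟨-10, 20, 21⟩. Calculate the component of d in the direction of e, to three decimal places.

d · e = (-17)·(-10) + 9·20 + 25·21 = 170 + 180 + 525 = 875
|e| = √(100 + 400 + 441) = √941 ≈ 30.6757
comp_e d = 875 / √941 ≈ 28.524

28.524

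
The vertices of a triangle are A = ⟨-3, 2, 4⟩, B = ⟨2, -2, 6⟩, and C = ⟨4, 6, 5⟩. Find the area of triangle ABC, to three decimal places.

25.145

AB = (5, -4, 2),  AC = (7, 4, 1)
i: (-4)·1 - 2·4 = -4 - 8 = -12
j: 2·7 - 5·1 = 14 - 5 = 9
k: 5·4 - (-4)·7 = 20 - (-28) = 48
AB × AC = (-12, 9, 48)
|AB × AC| = √2529 ≈ 50.2892
area = ½ · 50.2892 ≈ 25.145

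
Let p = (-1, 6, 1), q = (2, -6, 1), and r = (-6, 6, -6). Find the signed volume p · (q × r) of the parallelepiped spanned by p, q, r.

-18

q × r:
i: (-6)·(-6) - 1·6 = 36 - 6 = 30
j: 1·(-6) - 2·(-6) = -6 - (-12) = 6
k: 2·6 - (-6)·(-6) = 12 - 36 = -24
q × r = (30, 6, -24)
p · (q × r) = (-1)·30 + 6·6 + 1·(-24) = -30 + 36 - 24 = -18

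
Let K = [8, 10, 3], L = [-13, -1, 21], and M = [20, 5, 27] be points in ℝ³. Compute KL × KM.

(-174, 720, 237)

KL = (-21, -11, 18)
KM = (12, -5, 24)
i: (-11)·24 - 18·(-5) = -264 - (-90) = -174
j: 18·12 - (-21)·24 = 216 - (-504) = 720
k: (-21)·(-5) - (-11)·12 = 105 - (-132) = 237
KL × KM = (-174, 720, 237)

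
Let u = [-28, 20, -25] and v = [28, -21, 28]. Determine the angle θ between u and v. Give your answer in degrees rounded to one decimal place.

u · v = (-28)·28 + 20·(-21) + (-25)·28 = -784 - 420 - 700 = -1904
|u|² = 784 + 400 + 625 = 1809,  |u| = √1809 ≈ 42.532341
|v|² = 784 + 441 + 784 = 2009,  |v| = √2009 ≈ 44.821870
cos θ = -1904 / (42.532341 · 44.821870) ≈ -0.99875
θ = arccos(-0.99875) ≈ 177.1°

177.1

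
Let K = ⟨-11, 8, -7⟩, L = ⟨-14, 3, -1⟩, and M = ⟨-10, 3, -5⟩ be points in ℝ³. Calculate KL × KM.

(20, 12, 20)

KL = (-3, -5, 6)
KM = (1, -5, 2)
i: (-5)·2 - 6·(-5) = -10 - (-30) = 20
j: 6·1 - (-3)·2 = 6 - (-6) = 12
k: (-3)·(-5) - (-5)·1 = 15 - (-5) = 20
KL × KM = (20, 12, 20)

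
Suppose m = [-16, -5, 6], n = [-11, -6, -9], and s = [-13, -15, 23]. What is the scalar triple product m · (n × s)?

3040

n × s:
i: (-6)·23 - (-9)·(-15) = -138 - 135 = -273
j: (-9)·(-13) - (-11)·23 = 117 - (-253) = 370
k: (-11)·(-15) - (-6)·(-13) = 165 - 78 = 87
n × s = (-273, 370, 87)
m · (n × s) = (-16)·(-273) + (-5)·370 + 6·87 = 4368 - 1850 + 522 = 3040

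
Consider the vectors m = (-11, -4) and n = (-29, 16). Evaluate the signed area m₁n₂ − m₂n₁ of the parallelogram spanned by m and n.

(-11)·16 - (-4)·(-29) = -176 - 116 = -292

-292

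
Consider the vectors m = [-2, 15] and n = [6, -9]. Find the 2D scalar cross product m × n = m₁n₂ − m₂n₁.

(-2)·(-9) - 15·6 = 18 - 90 = -72

-72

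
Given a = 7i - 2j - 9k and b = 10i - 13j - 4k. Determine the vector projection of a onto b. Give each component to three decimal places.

(4.632, -6.021, -1.853)

a · b = 7·10 + (-2)·(-13) + (-9)·(-4) = 70 + 26 + 36 = 132
|b|² = 100 + 169 + 16 = 285
proj_b a = (132/285) · (10, -13, -4) ≈ (4.632, -6.021, -1.853)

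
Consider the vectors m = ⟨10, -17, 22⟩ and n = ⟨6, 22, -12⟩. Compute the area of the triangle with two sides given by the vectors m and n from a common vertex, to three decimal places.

i: (-17)·(-12) - 22·22 = 204 - 484 = -280
j: 22·6 - 10·(-12) = 132 - (-120) = 252
k: 10·22 - (-17)·6 = 220 - (-102) = 322
m × n = (-280, 252, 322)
|m × n| = √((-280)² + 252² + 322²) = √245588 ≈ 495.5684
area = ½ · 495.5684 ≈ 247.784

247.784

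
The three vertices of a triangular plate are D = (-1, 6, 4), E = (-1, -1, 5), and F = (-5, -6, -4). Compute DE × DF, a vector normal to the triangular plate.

DE = (0, -7, 1)
DF = (-4, -12, -8)
i: (-7)·(-8) - 1·(-12) = 56 - (-12) = 68
j: 1·(-4) - 0·(-8) = -4 - 0 = -4
k: 0·(-12) - (-7)·(-4) = 0 - 28 = -28
DE × DF = (68, -4, -28)

(68, -4, -28)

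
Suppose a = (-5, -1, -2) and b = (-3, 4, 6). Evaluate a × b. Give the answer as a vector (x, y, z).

i: (-1)·6 - (-2)·4 = -6 - (-8) = 2
j: (-2)·(-3) - (-5)·6 = 6 - (-30) = 36
k: (-5)·4 - (-1)·(-3) = -20 - 3 = -23
a × b = (2, 36, -23)

(2, 36, -23)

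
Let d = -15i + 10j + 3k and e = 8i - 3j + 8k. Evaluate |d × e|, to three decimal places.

i: 10·8 - 3·(-3) = 80 - (-9) = 89
j: 3·8 - (-15)·8 = 24 - (-120) = 144
k: (-15)·(-3) - 10·8 = 45 - 80 = -35
d × e = (89, 144, -35)
|d × e| = √(89² + 144² + (-35)²) = √29882 ≈ 172.8641

172.864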